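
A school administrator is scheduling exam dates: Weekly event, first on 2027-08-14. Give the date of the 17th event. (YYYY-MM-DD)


First occurrence: 2027-08-14 (occurrence 1)
Each occurrence is 7 days after the previous.
Occurrence 17 is 16 weeks after the first.
16 weeks = 112 days
2027-08-14 + 112 days = 2027-12-04

2027-12-04


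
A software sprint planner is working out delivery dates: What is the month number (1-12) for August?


Calendar month order:
7. July
8. August <--
9. September
August is month number 8

8


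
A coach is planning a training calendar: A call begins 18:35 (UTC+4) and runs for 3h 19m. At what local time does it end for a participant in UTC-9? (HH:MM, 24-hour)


Start: 18:35 in UTC+4
Step 1 - add duration:
  minutes: 35 + 19 = 54
  hours: 18 + 3 + 0 = 21
  end in UTC+4: 21:54
Step 2 - convert UTC+4 -> UTC-9:
  offset difference: -9 - (4) = -13 hours
  21 + (-13) = 8 -> mod 24 = 8
Result: 08:54 in UTC-9

08:54


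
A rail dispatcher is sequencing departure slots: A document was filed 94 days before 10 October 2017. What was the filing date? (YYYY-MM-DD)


Start: 2017-10-10
Subtracting 94 days
Days already passed in October: 10
After going back through October: 84 more days to subtract
September 2017: 30 days, 54 remaining
August 2017: 31 days, 23 remaining
July 2017 has 31 days, need 23
Result: 2017-07-08

2017-07-08


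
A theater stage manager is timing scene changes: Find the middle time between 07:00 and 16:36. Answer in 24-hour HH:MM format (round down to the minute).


Start time: 07:00 = 420 minutes from midnight
End time: 16:36 = 996 minutes from midnight
Sum: 420 + 996 = 1416
Midpoint: 1416 / 2 = 708 minutes
Convert: 708 / 60 = 11 hours, 48 minutes
Result: 11:48

11:48


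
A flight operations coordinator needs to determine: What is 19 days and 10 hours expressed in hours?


Days: 19
Extra hours: 10
Hours per day: 24
Days to hours: 19 x 24 = 456
Total: 456 + 10 = 466

466


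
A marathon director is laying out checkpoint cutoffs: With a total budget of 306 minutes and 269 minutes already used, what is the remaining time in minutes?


Total budget: 306 minutes
Time used: 269 minutes
Remaining: 306 - 269 = 37 minutes
Percent used: 87.9%
Percent remaining: 12.1%

37


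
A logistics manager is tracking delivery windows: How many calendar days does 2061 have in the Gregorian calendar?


Year: 2061
Check leap year rules:
Divisible by 4? No
2061 is not a leap year
Days: 365

365


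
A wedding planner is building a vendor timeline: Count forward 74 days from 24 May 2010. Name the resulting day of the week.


Start: 2010-05-24 (Monday)
Step 1 - find target date: add 74 days
  2010-05-24 + 74 days = 2010-08-06
Step 2 - day of week:
  74 mod 7 = 4
  Monday + 4 days -> Friday
Result: Friday (2010-08-06)

Friday


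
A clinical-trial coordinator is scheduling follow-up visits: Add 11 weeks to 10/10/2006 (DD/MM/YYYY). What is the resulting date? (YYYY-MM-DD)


Start: 2006-10-10
Weeks to add: 11
Convert to days: 11 x 7 = 77 days
Add 77 days to 2006-10-10
Result: 2006-12-26

2006-12-26


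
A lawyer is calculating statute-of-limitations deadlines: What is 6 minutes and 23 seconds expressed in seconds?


Minutes: 6
Extra seconds: 23
Seconds per minute: 60
Minutes to seconds: 6 x 60 = 360
Total: 360 + 23 = 383

383


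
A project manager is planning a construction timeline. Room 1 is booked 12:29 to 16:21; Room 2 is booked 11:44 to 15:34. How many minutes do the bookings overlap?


Interval A: [749, 981] minutes from midnight
Interval B: [704, 934] minutes from midnight
Overlap start = max(749, 704) = 749
Overlap end = min(981, 934) = 934
Overlap = 934 - 749 = 185 minutes

185


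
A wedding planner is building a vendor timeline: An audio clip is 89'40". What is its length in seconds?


Minutes: 89
Seconds: 40
Convert minutes to seconds: 89 x 60 = 5340
Add remaining seconds: 5340 + 40 = 5380

5380


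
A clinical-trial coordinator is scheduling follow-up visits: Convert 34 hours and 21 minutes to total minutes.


Hours: 34
Extra minutes: 21
Minutes per hour: 60
Hours to minutes: 34 x 60 = 2040
Total: 2040 + 21 = 2061

2061


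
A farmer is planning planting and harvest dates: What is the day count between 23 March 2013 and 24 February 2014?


Start date: 2013-03-23
End date: 2014-02-24
Mar 2013: +9 days
Apr 2013: +30 days
May 2013: +31 days
... (9 more months)
Total: 338 days

338


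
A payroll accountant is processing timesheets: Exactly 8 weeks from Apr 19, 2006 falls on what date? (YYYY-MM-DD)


Start: 2006-04-19
Weeks to add: 8
Convert to days: 8 x 7 = 56 days
Add 56 days to 2006-04-19
Result: 2006-06-14

2006-06-14


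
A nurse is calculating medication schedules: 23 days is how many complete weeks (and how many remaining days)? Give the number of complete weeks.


Total days: 23
Days per week: 7
Division: 23 / 7 = 3 remainder 2
Complete weeks: 3
Remaining days: 2

3


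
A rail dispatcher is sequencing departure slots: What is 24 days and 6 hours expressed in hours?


Days: 24
Extra hours: 6
Hours per day: 24
Days to hours: 24 x 24 = 576
Total: 576 + 6 = 582

582


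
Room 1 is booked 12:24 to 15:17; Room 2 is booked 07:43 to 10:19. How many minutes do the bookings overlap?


Interval A: [744, 917] minutes from midnight
Interval B: [463, 619] minutes from midnight
Overlap start = max(744, 463) = 744
Overlap end = min(917, 619) = 619
End <= start, so the intervals do not overlap: 0 minutes

0


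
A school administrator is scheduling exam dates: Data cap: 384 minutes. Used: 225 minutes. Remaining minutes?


Total budget: 384 minutes
Time used: 225 minutes
Remaining: 384 - 225 = 159 minutes
Percent used: 58.6%
Percent remaining: 41.4%

159


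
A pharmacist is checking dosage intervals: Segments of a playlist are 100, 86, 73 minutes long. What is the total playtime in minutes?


Durations: 100, 86, 73
Running sum: 100
+ 86 = 186
+ 73 = 259
Total duration: 259 minutes
That is 4 hours and 19 minutes

259


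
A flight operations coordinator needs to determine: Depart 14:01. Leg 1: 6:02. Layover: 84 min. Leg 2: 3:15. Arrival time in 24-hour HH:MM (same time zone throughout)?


Depart: 14:01
Leg 1: +362 min -> 20:03
Layover: +84 min -> 21:27
Leg 2: +195 min -> 00:42
Total travel: 641 minutes = 10h 41m
Arrival: 00:42

00:42


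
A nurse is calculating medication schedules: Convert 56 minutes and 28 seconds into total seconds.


Minutes: 56
Seconds: 28
Convert minutes to seconds: 56 x 60 = 3360
Add remaining seconds: 3360 + 28 = 3388

3388


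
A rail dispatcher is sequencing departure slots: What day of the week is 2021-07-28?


Date: 2021-07-28
January 1, 2021 is a Friday
Day of year: 209
Offset from Jan 1: 208 days
208 mod 7 = 5
Result: Wednesday

Wednesday


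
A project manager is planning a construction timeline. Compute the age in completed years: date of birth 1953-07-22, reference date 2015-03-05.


Birth: 1953-07-22
Reference: 2015-03-05
Year difference: 2015 - 1953 = 62
Has birthday (07-22) occurred by 03-05? No
Birthday not yet reached this year -> subtract 1
Age in full years: 61

61


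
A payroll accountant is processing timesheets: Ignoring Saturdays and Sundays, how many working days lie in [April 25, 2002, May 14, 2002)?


Start: 2002-04-25 (Thursday)
End (exclusive): 2002-05-14 (Tuesday)
Total calendar days: 19
Full weeks: 19 // 7 = 2 -> 10 weekdays
Remaining 5 days starting on Thursday:
  Thu(w), Fri(w), Sat(-), Sun(-), Mon(w) -> 3 weekdays
Total business days: 10 + 3 = 13

13


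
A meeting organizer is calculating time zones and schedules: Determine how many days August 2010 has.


Month: August
Year: 2010
August is a 31-day month
Total: 31 days

31


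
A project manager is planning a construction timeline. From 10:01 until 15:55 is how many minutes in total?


Start time: 10:01 = 601 minutes from midnight
End time: 15:55 = 955 minutes from midnight
Difference: 955 - 601 = 354 minutes
That is 5 hours and 54 minutes

354


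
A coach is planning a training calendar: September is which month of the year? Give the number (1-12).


Calendar month order:
8. August
9. September <--
10. October
September is month number 9

9


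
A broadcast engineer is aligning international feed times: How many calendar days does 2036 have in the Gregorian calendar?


Year: 2036
Check leap year rules:
Divisible by 4? Yes
Divisible by 100? No
2036 is a leap year
Days: 366

366


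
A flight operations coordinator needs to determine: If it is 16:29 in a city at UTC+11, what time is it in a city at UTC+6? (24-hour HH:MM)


Local time: 16:29 at UTC+11 (offset 11h)
Target zone: UTC+6 (offset 6h)
Difference: 6 - (11) = -5 hours
Calculation: 16 + (-5) = 11
Result: 11:29

11:29


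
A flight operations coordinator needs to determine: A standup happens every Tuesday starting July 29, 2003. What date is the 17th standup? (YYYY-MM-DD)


First occurrence: 2003-07-29 (occurrence 1)
Each occurrence is 7 days after the previous.
Occurrence 17 is 16 weeks after the first.
16 weeks = 112 days
2003-07-29 + 112 days = 2003-11-18

2003-11-18


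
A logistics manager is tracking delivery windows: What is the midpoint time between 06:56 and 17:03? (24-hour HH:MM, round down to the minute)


Start time: 06:56 = 416 minutes from midnight
End time: 17:03 = 1023 minutes from midnight
Sum: 416 + 1023 = 1439
Midpoint: 1439 / 2 = 719 minutes
Convert: 719 / 60 = 11 hours, 59 minutes
Result: 11:59

11:59


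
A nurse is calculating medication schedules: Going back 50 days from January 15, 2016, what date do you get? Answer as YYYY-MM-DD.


Start: 2016-01-15
Subtracting 50 days
Days already passed in January: 15
After going back through January: 35 more days to subtract
December 2015: 31 days, 4 remaining
November 2015 has 30 days, need 4
Result: 2015-11-26

2015-11-26


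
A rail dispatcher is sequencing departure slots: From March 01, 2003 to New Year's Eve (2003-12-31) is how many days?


Start: March 01, 2003
End: December 31, 2003
Days left in March: 30
April: 30
May: 31
June: 30
July: 31
... plus remaining months
Sum of remaining months: 275
Total: 30 + 275 = 305

305


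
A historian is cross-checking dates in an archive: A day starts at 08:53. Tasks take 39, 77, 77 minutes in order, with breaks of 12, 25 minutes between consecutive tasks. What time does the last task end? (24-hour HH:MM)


Start: 08:53 = 533 min from midnight
  after task 1 (39 min): 09:32
  after break (12 min): 09:44
  after task 2 (77 min): 11:01
  after break (25 min): 11:26
  after task 3 (77 min): 12:43
Total elapsed: 230 minutes
End time: 12:43

12:43


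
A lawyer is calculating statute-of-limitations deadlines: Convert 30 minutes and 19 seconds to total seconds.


Minutes: 30
Extra seconds: 19
Seconds per minute: 60
Minutes to seconds: 30 x 60 = 1800
Total: 1800 + 19 = 1819

1819


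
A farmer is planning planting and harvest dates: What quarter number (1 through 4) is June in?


Month: June (month 6)
Q1: January-March (months 1-3)
Q2: April-June (months 4-6)
Q3: July-September (months 7-9)
Q4: October-December (months 10-12)
Month 6 falls in Q2

2


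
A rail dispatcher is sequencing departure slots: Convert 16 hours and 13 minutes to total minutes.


Hours: 16
Minutes: 13
Convert hours to minutes: 16 x 60 = 960
Add remaining minutes: 960 + 13 = 973

973


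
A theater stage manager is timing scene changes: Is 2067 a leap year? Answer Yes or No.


Year: 2067
Divisible by 4? 2067 / 4 = 516.75 -> No
Not divisible by 4, so NOT a leap year

No


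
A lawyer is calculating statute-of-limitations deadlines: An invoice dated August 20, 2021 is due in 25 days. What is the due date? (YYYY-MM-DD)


Start: 2021-08-20
Adding 25 days
Days remaining in August: 11
After August: 14 days still to add
September 2021 has 30 days, need 14
Result: 2021-09-14

2021-09-14


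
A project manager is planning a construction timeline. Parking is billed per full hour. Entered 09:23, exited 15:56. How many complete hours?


Start: 09:23
End: 15:56
Hour difference: 15 - 9 = 6 hours
Minute difference: 56 - 23 = 33 minutes
Total minutes: 393
Complete hours: 393 / 60 = 6 (remainder 33)

6


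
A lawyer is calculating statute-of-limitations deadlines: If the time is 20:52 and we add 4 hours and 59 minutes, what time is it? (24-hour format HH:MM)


Start time: 20:52
Adding: 4 hours 59 minutes
Minutes: 52 + 59 = 111
Minute overflow: 111 >= 60, so carry 1 hour, minutes = 51
Hours: 20 + 4 + 1 = 25
Hour wraparound: 25 mod 24 = 1
Result: 01:51

01:51


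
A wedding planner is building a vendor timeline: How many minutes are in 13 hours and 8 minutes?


Hours: 13
Extra minutes: 8
Minutes per hour: 60
Hours to minutes: 13 x 60 = 780
Total: 780 + 8 = 788

788


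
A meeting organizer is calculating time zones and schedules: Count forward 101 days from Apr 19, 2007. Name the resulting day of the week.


Start: 2007-04-19 (Thursday)
Step 1 - find target date: add 101 days
  2007-04-19 + 101 days = 2007-07-29
Step 2 - day of week:
  101 mod 7 = 3
  Thursday + 3 days -> Sunday
Result: Sunday (2007-07-29)

Sunday


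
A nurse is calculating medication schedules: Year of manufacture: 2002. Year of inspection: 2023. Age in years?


Birth year: 2002
Current year: 2023
Age = current year - birth year
Age = 2023 - 2002 = 21

21


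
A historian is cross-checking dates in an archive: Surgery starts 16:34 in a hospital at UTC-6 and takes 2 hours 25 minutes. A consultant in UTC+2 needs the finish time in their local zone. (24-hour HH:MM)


Start: 16:34 in UTC-6
Step 1 - add duration:
  minutes: 34 + 25 = 59
  hours: 16 + 2 + 0 = 18
  end in UTC-6: 18:59
Step 2 - convert UTC-6 -> UTC+2:
  offset difference: 2 - (-6) = 8 hours
  18 + (8) = 26 -> mod 24 = 2
Result: 02:59 in UTC+2

02:59


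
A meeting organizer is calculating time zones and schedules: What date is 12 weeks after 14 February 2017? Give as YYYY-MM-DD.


Start: 2017-02-14
Weeks to add: 12
Convert to days: 12 x 7 = 84 days
Add 84 days to 2017-02-14
Result: 2017-05-09

2017-05-09


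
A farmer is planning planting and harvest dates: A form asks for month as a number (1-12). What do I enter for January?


Calendar month order:
1. January <--
2. February
January is month number 1

1


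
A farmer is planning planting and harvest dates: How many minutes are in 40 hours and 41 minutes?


Hours: 40
Minutes: 41
Convert hours to minutes: 40 x 60 = 2400
Add remaining minutes: 2400 + 41 = 2441

2441


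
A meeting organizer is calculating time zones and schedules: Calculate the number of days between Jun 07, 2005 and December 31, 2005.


Start: June 07, 2005
End: December 31, 2005
Days left in June: 23
July: 31
August: 31
September: 30
October: 31
... plus remaining months
Sum of remaining months: 184
Total: 23 + 184 = 207

207


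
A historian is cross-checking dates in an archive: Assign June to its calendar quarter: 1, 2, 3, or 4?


Month: June (month 6)
Q1: January-March (months 1-3)
Q2: April-June (months 4-6)
Q3: July-September (months 7-9)
Q4: October-December (months 10-12)
Month 6 falls in Q2

2


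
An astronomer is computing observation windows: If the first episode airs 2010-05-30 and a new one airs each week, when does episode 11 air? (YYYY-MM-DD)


First occurrence: 2010-05-30 (occurrence 1)
Each occurrence is 7 days after the previous.
Occurrence 11 is 10 weeks after the first.
10 weeks = 70 days
2010-05-30 + 70 days = 2010-08-08

2010-08-08


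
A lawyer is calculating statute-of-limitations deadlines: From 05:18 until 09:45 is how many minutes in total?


Start time: 05:18 = 318 minutes from midnight
End time: 09:45 = 585 minutes from midnight
Difference: 585 - 318 = 267 minutes
That is 4 hours and 27 minutes

267


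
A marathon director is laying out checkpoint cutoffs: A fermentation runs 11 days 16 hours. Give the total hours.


Days: 11
Extra hours: 16
Hours per day: 24
Days to hours: 11 x 24 = 264
Total: 264 + 16 = 280

280


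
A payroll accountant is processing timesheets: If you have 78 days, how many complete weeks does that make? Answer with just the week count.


Total days: 78
Days per week: 7
Division: 78 / 7 = 11 remainder 1
Complete weeks: 11
Remaining days: 1

11


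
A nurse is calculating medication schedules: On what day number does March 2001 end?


Month: March
Year: 2001
March is a 31-day month
Total: 31 days

31


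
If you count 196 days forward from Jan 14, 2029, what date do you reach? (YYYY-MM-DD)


Start: 2029-01-14
Adding 196 days
Days remaining in January: 17
After January: 179 days still to add
February 2029: 28 days, 151 remaining
March 2029: 31 days, 120 remaining
April 2029: 30 days, 90 remaining
May 2029: 31 days, 59 remaining
Result: 2029-07-29

2029-07-29


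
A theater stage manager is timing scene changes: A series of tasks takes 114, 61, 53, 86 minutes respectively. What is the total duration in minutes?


Durations: 114, 61, 53, 86
Running sum: 114
+ 61 = 175
+ 53 = 228
+ 86 = 314
Total duration: 314 minutes
That is 5 hours and 14 minutes

314


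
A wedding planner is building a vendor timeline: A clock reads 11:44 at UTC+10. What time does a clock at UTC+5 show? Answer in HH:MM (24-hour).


Local time: 11:44 at UTC+10 (offset 10h)
Target zone: UTC+5 (offset 5h)
Difference: 5 - (10) = -5 hours
Calculation: 11 + (-5) = 6
Result: 06:44

06:44


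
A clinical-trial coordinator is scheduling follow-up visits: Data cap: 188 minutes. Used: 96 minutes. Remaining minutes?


Total budget: 188 minutes
Time used: 96 minutes
Remaining: 188 - 96 = 92 minutes
Percent used: 51.1%
Percent remaining: 48.9%

92


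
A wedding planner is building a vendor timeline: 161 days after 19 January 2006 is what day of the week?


Start: 2006-01-19 (Thursday)
Step 1 - find target date: add 161 days
  2006-01-19 + 161 days = 2006-06-29
Step 2 - day of week:
  161 mod 7 = 0
  Thursday + 0 days -> Thursday
Result: Thursday (2006-06-29)

Thursday


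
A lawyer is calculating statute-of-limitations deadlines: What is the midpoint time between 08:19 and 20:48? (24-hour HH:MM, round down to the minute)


Start time: 08:19 = 499 minutes from midnight
End time: 20:48 = 1248 minutes from midnight
Sum: 499 + 1248 = 1747
Midpoint: 1747 / 2 = 873 minutes
Convert: 873 / 60 = 14 hours, 33 minutes
Result: 14:33

14:33


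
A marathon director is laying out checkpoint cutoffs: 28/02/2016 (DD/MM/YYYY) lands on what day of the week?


Date: 2016-02-28
January 1, 2016 is a Friday
Day of year: 59
Offset from Jan 1: 58 days
58 mod 7 = 2
Result: Sunday

Sunday


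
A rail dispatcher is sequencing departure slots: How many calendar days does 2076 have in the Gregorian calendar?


Year: 2076
Check leap year rules:
Divisible by 4? Yes
Divisible by 100? No
2076 is a leap year
Days: 366

366


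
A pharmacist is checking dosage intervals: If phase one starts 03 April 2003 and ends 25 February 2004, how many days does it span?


Start date: 2003-04-03
End date: 2004-02-25
Apr 2003: +28 days
May 2003: +31 days
Jun 2003: +30 days
... (8 more months)
Total: 328 days

328


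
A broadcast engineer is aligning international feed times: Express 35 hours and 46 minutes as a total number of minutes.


Hours: 35
Extra minutes: 46
Minutes per hour: 60
Hours to minutes: 35 x 60 = 2100
Total: 2100 + 46 = 2146

2146


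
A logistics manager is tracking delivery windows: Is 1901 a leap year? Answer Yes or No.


Year: 1901
Divisible by 4? 1901 / 4 = 475.25 -> No
Not divisible by 4, so NOT a leap year

No


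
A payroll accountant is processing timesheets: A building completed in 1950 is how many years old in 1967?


Birth year: 1950
Current year: 1967
Age = current year - birth year
Age = 1967 - 1950 = 17

17


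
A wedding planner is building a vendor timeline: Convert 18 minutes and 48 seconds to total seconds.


Minutes: 18
Extra seconds: 48
Seconds per minute: 60
Minutes to seconds: 18 x 60 = 1080
Total: 1080 + 48 = 1128

1128


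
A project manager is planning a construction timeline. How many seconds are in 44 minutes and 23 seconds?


Minutes: 44
Seconds: 23
Convert minutes to seconds: 44 x 60 = 2640
Add remaining seconds: 2640 + 23 = 2663

2663


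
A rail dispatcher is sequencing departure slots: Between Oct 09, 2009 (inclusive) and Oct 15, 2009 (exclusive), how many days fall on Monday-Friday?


Start: 2009-10-09 (Friday)
End (exclusive): 2009-10-15 (Thursday)
Total calendar days: 6
Full weeks: 6 // 7 = 0 -> 0 weekdays
Remaining 6 days starting on Friday:
  Fri(w), Sat(-), Sun(-), Mon(w), Tue(w), Wed(w) -> 4 weekdays
Total business days: 0 + 4 = 4

4


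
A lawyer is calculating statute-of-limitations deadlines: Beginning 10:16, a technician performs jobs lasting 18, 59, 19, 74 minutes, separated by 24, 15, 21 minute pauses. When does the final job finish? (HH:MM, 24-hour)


Start: 10:16 = 616 min from midnight
  after task 1 (18 min): 10:34
  after break (24 min): 10:58
  after task 2 (59 min): 11:57
  after break (15 min): 12:12
  after task 3 (19 min): 12:31
  after break (21 min): 12:52
  after task 4 (74 min): 14:06
Total elapsed: 230 minutes
End time: 14:06

14:06


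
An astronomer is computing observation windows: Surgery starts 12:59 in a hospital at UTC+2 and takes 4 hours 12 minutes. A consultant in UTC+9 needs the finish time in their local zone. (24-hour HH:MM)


Start: 12:59 in UTC+2
Step 1 - add duration:
  minutes: 59 + 12 = 71 (carry 1h)
  hours: 12 + 4 + 1 = 17
  end in UTC+2: 17:11
Step 2 - convert UTC+2 -> UTC+9:
  offset difference: 9 - (2) = 7 hours
  17 + (7) = 24 -> mod 24 = 0
Result: 00:11 in UTC+9

00:11


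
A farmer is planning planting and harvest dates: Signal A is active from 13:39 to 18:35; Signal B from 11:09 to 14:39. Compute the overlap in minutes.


Interval A: [819, 1115] minutes from midnight
Interval B: [669, 879] minutes from midnight
Overlap start = max(819, 669) = 819
Overlap end = min(1115, 879) = 879
Overlap = 879 - 819 = 60 minutes

60


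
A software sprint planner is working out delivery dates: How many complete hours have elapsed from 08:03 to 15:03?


Start: 08:03
End: 15:03
Hour difference: 15 - 8 = 7 hours
Minute difference: 3 - 3 = 0 minutes
Total minutes: 420
Complete hours: 420 / 60 = 7 (remainder 0)

7


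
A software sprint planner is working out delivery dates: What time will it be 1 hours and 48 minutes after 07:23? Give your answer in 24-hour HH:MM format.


Start time: 07:23
Adding: 1 hours 48 minutes
Minutes: 23 + 48 = 71
Minute overflow: 71 >= 60, so carry 1 hour, minutes = 11
Hours: 7 + 1 + 1 = 9
Result: 09:11

09:11


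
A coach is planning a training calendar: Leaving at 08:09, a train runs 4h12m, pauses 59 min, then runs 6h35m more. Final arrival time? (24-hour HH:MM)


Depart: 08:09
Leg 1: +252 min -> 12:21
Layover: +59 min -> 13:20
Leg 2: +395 min -> 19:55
Total travel: 706 minutes = 11h 46m
Arrival: 19:55

19:55


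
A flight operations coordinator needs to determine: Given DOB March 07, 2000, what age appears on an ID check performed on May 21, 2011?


Birth: 2000-03-07
Reference: 2011-05-21
Year difference: 2011 - 2000 = 11
Has birthday (03-07) occurred by 05-21? Yes
Age in full years: 11

11


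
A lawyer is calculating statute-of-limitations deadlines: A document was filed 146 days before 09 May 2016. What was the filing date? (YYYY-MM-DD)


Start: 2016-05-09
Subtracting 146 days
Days already passed in May: 9
After going back through May: 137 more days to subtract
April 2016: 30 days, 107 remaining
March 2016: 31 days, 76 remaining
February 2016: 29 days, 47 remaining
January 2016: 31 days, 16 remaining
Result: 2015-12-15

2015-12-15


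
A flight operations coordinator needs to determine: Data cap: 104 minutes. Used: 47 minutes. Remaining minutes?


Total budget: 104 minutes
Time used: 47 minutes
Remaining: 104 - 47 = 57 minutes
Percent used: 45.2%
Percent remaining: 54.8%

57


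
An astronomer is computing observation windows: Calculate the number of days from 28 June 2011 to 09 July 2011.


Start date: 2011-06-28
End date: 2011-07-09
Jun 2011: +3 days
Jul 2011: +8 days
Total: 11 days

11


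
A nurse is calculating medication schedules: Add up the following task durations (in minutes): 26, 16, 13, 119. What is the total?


Durations: 26, 16, 13, 119
Running sum: 26
+ 16 = 42
+ 13 = 55
+ 119 = 174
Total duration: 174 minutes
That is 2 hours and 54 minutes

174


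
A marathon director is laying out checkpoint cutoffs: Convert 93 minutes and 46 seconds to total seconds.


Minutes: 93
Extra seconds: 46
Seconds per minute: 60
Minutes to seconds: 93 x 60 = 5580
Total: 5580 + 46 = 5626

5626


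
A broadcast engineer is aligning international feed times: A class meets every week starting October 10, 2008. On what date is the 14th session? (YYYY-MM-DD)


First occurrence: 2008-10-10 (occurrence 1)
Each occurrence is 7 days after the previous.
Occurrence 14 is 13 weeks after the first.
13 weeks = 91 days
2008-10-10 + 91 days = 2009-01-09

2009-01-09


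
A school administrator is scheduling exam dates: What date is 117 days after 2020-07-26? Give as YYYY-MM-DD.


Start: 2020-07-26
Adding 117 days
Days remaining in July: 5
After July: 112 days still to add
August 2020: 31 days, 81 remaining
September 2020: 30 days, 51 remaining
October 2020: 31 days, 20 remaining
November 2020 has 30 days, need 20
Result: 2020-11-20

2020-11-20


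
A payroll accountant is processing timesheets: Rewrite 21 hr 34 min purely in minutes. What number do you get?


Hours: 21
Extra minutes: 34
Minutes per hour: 60
Hours to minutes: 21 x 60 = 1260
Total: 1260 + 34 = 1294

1294


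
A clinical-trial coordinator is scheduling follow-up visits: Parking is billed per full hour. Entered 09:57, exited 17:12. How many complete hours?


Start: 09:57
End: 17:12
Hour difference: 17 - 9 = 8 hours
Minute difference: 12 - 57 = -45 minutes
Total minutes: 435
Complete hours: 435 / 60 = 7 (remainder 15)

7


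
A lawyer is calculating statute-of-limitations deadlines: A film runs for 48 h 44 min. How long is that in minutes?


Hours: 48
Minutes: 44
Convert hours to minutes: 48 x 60 = 2880
Add remaining minutes: 2880 + 44 = 2924

2924


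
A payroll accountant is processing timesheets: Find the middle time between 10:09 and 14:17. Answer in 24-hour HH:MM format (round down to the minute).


Start time: 10:09 = 609 minutes from midnight
End time: 14:17 = 857 minutes from midnight
Sum: 609 + 857 = 1466
Midpoint: 1466 / 2 = 733 minutes
Convert: 733 / 60 = 12 hours, 13 minutes
Result: 12:13

12:13


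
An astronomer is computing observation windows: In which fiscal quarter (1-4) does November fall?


Month: November (month 11)
Q1: January-March (months 1-3)
Q2: April-June (months 4-6)
Q3: July-September (months 7-9)
Q4: October-December (months 10-12)
Month 11 falls in Q4

4


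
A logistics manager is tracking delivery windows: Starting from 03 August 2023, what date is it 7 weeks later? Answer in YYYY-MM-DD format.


Start: 2023-08-03
Weeks to add: 7
Convert to days: 7 x 7 = 49 days
Add 49 days to 2023-08-03
Result: 2023-09-21

2023-09-21


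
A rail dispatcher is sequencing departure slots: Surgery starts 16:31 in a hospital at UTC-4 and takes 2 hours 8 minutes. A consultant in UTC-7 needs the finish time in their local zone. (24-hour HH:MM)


Start: 16:31 in UTC-4
Step 1 - add duration:
  minutes: 31 + 8 = 39
  hours: 16 + 2 + 0 = 18
  end in UTC-4: 18:39
Step 2 - convert UTC-4 -> UTC-7:
  offset difference: -7 - (-4) = -3 hours
  18 + (-3) = 15 -> mod 24 = 15
Result: 15:39 in UTC-7

15:39


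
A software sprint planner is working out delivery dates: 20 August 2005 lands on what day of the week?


Date: 2005-08-20
January 1, 2005 is a Saturday
Day of year: 232
Offset from Jan 1: 231 days
231 mod 7 = 0
Result: Saturday

Saturday


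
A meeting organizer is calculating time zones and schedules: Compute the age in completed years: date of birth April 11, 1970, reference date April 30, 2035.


Birth: 1970-04-11
Reference: 2035-04-30
Year difference: 2035 - 1970 = 65
Has birthday (04-11) occurred by 04-30? Yes
Age in full years: 65

65


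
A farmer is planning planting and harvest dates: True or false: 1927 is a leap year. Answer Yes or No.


Year: 1927
Divisible by 4? 1927 / 4 = 481.75 -> No
Not divisible by 4, so NOT a leap year

No


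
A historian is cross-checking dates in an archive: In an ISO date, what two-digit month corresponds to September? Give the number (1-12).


Calendar month order:
8. August
9. September <--
10. October
September is month number 9

9


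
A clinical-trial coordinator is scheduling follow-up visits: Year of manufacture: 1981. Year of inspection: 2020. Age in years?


Birth year: 1981
Current year: 2020
Age = current year - birth year
Age = 2020 - 1981 = 39

39


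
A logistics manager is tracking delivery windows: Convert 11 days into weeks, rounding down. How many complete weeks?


Total days: 11
Days per week: 7
Division: 11 / 7 = 1 remainder 4
Complete weeks: 1
Remaining days: 4

1


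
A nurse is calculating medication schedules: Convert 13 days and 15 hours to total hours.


Days: 13
Extra hours: 15
Hours per day: 24
Days to hours: 13 x 24 = 312
Total: 312 + 15 = 327

327


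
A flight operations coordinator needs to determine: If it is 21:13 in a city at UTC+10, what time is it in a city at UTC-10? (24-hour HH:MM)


Local time: 21:13 at UTC+10 (offset 10h)
Target zone: UTC-10 (offset -10h)
Difference: -10 - (10) = -20 hours
Calculation: 21 + (-20) = 1
Result: 01:13

01:13


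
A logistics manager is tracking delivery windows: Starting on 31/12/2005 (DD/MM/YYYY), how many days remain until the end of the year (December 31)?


Start: December 31, 2005
End: December 31, 2005
Days left in December: 0
Total: 0 days

0


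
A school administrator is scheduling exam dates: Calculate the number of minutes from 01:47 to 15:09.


Start time: 01:47 = 107 minutes from midnight
End time: 15:09 = 909 minutes from midnight
Difference: 909 - 107 = 802 minutes
That is 13 hours and 22 minutes

802


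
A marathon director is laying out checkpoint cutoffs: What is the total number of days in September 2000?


Month: September
Year: 2000
September is a 30-day month
Total: 30 days

30


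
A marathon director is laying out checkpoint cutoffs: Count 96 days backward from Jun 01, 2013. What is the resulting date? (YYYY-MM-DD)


Start: 2013-06-01
Subtracting 96 days
Days already passed in June: 1
After going back through June: 95 more days to subtract
May 2013: 31 days, 64 remaining
April 2013: 30 days, 34 remaining
March 2013: 31 days, 3 remaining
February 2013 has 28 days, need 3
Result: 2013-02-25

2013-02-25


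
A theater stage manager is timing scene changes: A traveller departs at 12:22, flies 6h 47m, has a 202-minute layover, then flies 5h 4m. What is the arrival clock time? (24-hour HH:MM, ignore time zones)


Depart: 12:22
Leg 1: +407 min -> 19:09
Layover: +202 min -> 22:31
Leg 2: +304 min -> 03:35
Total travel: 913 minutes = 15h 13m
Arrival: 03:35

03:35


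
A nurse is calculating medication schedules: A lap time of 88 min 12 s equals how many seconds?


Minutes: 88
Seconds: 12
Convert minutes to seconds: 88 x 60 = 5280
Add remaining seconds: 5280 + 12 = 5292

5292


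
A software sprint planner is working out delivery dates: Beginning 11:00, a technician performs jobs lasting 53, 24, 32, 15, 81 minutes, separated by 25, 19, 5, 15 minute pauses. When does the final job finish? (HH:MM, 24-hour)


Start: 11:00 = 660 min from midnight
  after task 1 (53 min): 11:53
  after break (25 min): 12:18
  after task 2 (24 min): 12:42
  after break (19 min): 13:01
  after task 3 (32 min): 13:33
  after break (5 min): 13:38
  after task 4 (15 min): 13:53
  after break (15 min): 14:08
  after task 5 (81 min): 15:29
Total elapsed: 269 minutes
End time: 15:29

15:29


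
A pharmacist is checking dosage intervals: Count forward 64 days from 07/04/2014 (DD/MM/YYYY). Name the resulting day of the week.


Start: 2014-04-07 (Monday)
Step 1 - find target date: add 64 days
  2014-04-07 + 64 days = 2014-06-10
Step 2 - day of week:
  64 mod 7 = 1
  Monday + 1 days -> Tuesday
Result: Tuesday (2014-06-10)

Tuesday


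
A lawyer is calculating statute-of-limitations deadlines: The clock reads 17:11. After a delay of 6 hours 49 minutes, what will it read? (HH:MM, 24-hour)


Start time: 17:11
Adding: 6 hours 49 minutes
Minutes: 11 + 49 = 60
Minute overflow: 60 >= 60, so carry 1 hour, minutes = 0
Hours: 17 + 6 + 1 = 24
Hour wraparound: 24 mod 24 = 0
Result: 00:00

00:00


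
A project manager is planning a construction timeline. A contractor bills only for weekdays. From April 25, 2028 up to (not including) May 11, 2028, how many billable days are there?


Start: 2028-04-25 (Tuesday)
End (exclusive): 2028-05-11 (Thursday)
Total calendar days: 16
Full weeks: 16 // 7 = 2 -> 10 weekdays
Remaining 2 days starting on Tuesday:
  Tue(w), Wed(w) -> 2 weekdays
Total business days: 10 + 2 = 12

12


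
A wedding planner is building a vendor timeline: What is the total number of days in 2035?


Year: 2035
Check leap year rules:
Divisible by 4? No
2035 is not a leap year
Days: 365

365


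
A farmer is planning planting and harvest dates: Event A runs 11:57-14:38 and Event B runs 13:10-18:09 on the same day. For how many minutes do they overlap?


Interval A: [717, 878] minutes from midnight
Interval B: [790, 1089] minutes from midnight
Overlap start = max(717, 790) = 790
Overlap end = min(878, 1089) = 878
Overlap = 878 - 790 = 88 minutes

88


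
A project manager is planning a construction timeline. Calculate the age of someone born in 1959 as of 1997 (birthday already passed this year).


Birth year: 1959
Current year: 1997
Age = current year - birth year
Age = 1997 - 1959 = 38

38


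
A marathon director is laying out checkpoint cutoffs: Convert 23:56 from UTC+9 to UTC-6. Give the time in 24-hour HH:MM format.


Local time: 23:56 at UTC+9 (offset 9h)
Target zone: UTC-6 (offset -6h)
Difference: -6 - (9) = -15 hours
Calculation: 23 + (-15) = 8
Result: 08:56

08:56


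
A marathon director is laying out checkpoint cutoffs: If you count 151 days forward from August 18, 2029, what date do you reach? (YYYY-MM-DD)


Start: 2029-08-18
Adding 151 days
Days remaining in August: 13
After August: 138 days still to add
September 2029: 30 days, 108 remaining
October 2029: 31 days, 77 remaining
November 2029: 30 days, 47 remaining
December 2029: 31 days, 16 remaining
Result: 2030-01-16

2030-01-16


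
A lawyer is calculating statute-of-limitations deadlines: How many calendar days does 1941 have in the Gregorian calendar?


Year: 1941
Check leap year rules:
Divisible by 4? No
1941 is not a leap year
Days: 365

365


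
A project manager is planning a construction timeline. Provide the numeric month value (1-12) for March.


Calendar month order:
2. February
3. March <--
4. April
March is month number 3

3


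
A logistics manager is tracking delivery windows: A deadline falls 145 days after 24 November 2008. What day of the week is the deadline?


Start: 2008-11-24 (Monday)
Step 1 - find target date: add 145 days
  2008-11-24 + 145 days = 2009-04-18
Step 2 - day of week:
  145 mod 7 = 5
  Monday + 5 days -> Saturday
Result: Saturday (2009-04-18)

Saturday


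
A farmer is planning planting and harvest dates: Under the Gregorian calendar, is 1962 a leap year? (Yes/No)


Year: 1962
Divisible by 4? 1962 / 4 = 490.5 -> No
Not divisible by 4, so NOT a leap year

No


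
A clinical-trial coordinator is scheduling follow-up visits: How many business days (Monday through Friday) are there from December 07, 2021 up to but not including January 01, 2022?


Start: 2021-12-07 (Tuesday)
End (exclusive): 2022-01-01 (Saturday)
Total calendar days: 25
Full weeks: 25 // 7 = 3 -> 15 weekdays
Remaining 4 days starting on Tuesday:
  Tue(w), Wed(w), Thu(w), Fri(w) -> 4 weekdays
Total business days: 15 + 4 = 19

19


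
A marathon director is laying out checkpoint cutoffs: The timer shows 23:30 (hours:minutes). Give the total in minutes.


Hours: 23
Minutes: 30
Convert hours to minutes: 23 x 60 = 1380
Add remaining minutes: 1380 + 30 = 1410

1410


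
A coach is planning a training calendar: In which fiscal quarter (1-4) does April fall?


Month: April (month 4)
Q1: January-March (months 1-3)
Q2: April-June (months 4-6)
Q3: July-September (months 7-9)
Q4: October-December (months 10-12)
Month 4 falls in Q2

2


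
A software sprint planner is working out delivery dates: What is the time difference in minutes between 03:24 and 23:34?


Start time: 03:24 = 204 minutes from midnight
End time: 23:34 = 1414 minutes from midnight
Difference: 1414 - 204 = 1210 minutes
That is 20 hours and 10 minutes

1210


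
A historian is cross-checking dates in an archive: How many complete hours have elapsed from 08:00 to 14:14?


Start: 08:00
End: 14:14
Hour difference: 14 - 8 = 6 hours
Minute difference: 14 - 0 = 14 minutes
Total minutes: 374
Complete hours: 374 / 60 = 6 (remainder 14)

6


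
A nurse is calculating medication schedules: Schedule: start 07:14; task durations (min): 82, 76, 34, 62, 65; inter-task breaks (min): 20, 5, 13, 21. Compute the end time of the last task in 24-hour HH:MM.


Start: 07:14 = 434 min from midnight
  after task 1 (82 min): 08:36
  after break (20 min): 08:56
  after task 2 (76 min): 10:12
  after break (5 min): 10:17
  after task 3 (34 min): 10:51
  after break (13 min): 11:04
  after task 4 (62 min): 12:06
  after break (21 min): 12:27
  after task 5 (65 min): 13:32
Total elapsed: 378 minutes
End time: 13:32

13:32


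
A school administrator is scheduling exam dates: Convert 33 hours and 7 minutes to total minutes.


Hours: 33
Extra minutes: 7
Minutes per hour: 60
Hours to minutes: 33 x 60 = 1980
Total: 1980 + 7 = 1987

1987


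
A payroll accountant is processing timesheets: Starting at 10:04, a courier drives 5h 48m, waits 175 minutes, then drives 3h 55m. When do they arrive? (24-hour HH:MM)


Depart: 10:04
Leg 1: +348 min -> 15:52
Layover: +175 min -> 18:47
Leg 2: +235 min -> 22:42
Total travel: 758 minutes = 12h 38m
Arrival: 22:42

22:42


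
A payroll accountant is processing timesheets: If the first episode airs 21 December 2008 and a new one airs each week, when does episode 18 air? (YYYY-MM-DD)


First occurrence: 2008-12-21 (occurrence 1)
Each occurrence is 7 days after the previous.
Occurrence 18 is 17 weeks after the first.
17 weeks = 119 days
2008-12-21 + 119 days = 2009-04-19

2009-04-19


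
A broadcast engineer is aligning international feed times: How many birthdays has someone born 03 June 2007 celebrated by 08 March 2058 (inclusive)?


Birth: 2007-06-03
Reference: 2058-03-08
Year difference: 2058 - 2007 = 51
Has birthday (06-03) occurred by 03-08? No
Birthday not yet reached this year -> subtract 1
Age in full years: 50

50


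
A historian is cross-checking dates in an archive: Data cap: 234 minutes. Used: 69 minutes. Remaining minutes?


Total budget: 234 minutes
Time used: 69 minutes
Remaining: 234 - 69 = 165 minutes
Percent used: 29.5%
Percent remaining: 70.5%

165


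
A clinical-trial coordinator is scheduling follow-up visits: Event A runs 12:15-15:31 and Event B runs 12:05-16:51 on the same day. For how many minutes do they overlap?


Interval A: [735, 931] minutes from midnight
Interval B: [725, 1011] minutes from midnight
Overlap start = max(735, 725) = 735
Overlap end = min(931, 1011) = 931
Overlap = 931 - 735 = 196 minutes

196


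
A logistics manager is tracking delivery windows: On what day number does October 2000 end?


Month: October
Year: 2000
October is a 31-day month
Total: 31 days

31
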